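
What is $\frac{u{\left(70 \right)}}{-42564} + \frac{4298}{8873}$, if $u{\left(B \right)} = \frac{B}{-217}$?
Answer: $\frac{2835615481}{5853890766} \approx 0.4844$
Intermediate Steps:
$u{\left(B \right)} = - \frac{B}{217}$ ($u{\left(B \right)} = B \left(- \frac{1}{217}\right) = - \frac{B}{217}$)
$\frac{u{\left(70 \right)}}{-42564} + \frac{4298}{8873} = \frac{\left(- \frac{1}{217}\right) 70}{-42564} + \frac{4298}{8873} = \left(- \frac{10}{31}\right) \left(- \frac{1}{42564}\right) + 4298 \cdot \frac{1}{8873} = \frac{5}{659742} + \frac{4298}{8873} = \frac{2835615481}{5853890766}$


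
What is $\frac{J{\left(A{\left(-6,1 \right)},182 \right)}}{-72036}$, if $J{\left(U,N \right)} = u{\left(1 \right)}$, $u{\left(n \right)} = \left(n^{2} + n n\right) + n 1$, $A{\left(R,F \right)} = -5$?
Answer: $- \frac{1}{24012} \approx -4.1646 \cdot 10^{-5}$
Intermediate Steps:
$u{\left(n \right)} = n + 2 n^{2}$ ($u{\left(n \right)} = \left(n^{2} + n^{2}\right) + n = 2 n^{2} + n = n + 2 n^{2}$)
$J{\left(U,N \right)} = 3$ ($J{\left(U,N \right)} = 1 \left(1 + 2 \cdot 1\right) = 1 \left(1 + 2\right) = 1 \cdot 3 = 3$)
$\frac{J{\left(A{\left(-6,1 \right)},182 \right)}}{-72036} = \frac{3}{-72036} = 3 \left(- \frac{1}{72036}\right) = - \frac{1}{24012}$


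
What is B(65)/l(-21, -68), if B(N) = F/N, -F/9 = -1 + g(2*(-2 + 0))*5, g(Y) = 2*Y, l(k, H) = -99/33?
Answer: -123/65 ≈ -1.8923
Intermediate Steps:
l(k, H) = -3 (l(k, H) = -99*1/33 = -3)
F = 369 (F = -9*(-1 + (2*(2*(-2 + 0)))*5) = -9*(-1 + (2*(2*(-2)))*5) = -9*(-1 + (2*(-4))*5) = -9*(-1 - 8*5) = -9*(-1 - 40) = -9*(-41) = 369)
B(N) = 369/N
B(65)/l(-21, -68) = (369/65)/(-3) = (369*(1/65))*(-⅓) = (369/65)*(-⅓) = -123/65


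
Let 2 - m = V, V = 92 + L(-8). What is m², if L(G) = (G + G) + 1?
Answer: 5625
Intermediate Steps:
L(G) = 1 + 2*G (L(G) = 2*G + 1 = 1 + 2*G)
V = 77 (V = 92 + (1 + 2*(-8)) = 92 + (1 - 16) = 92 - 15 = 77)
m = -75 (m = 2 - 1*77 = 2 - 77 = -75)
m² = (-75)² = 5625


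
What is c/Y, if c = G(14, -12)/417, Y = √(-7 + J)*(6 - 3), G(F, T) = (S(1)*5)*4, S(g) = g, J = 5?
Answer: -10*I*√2/1251 ≈ -0.011305*I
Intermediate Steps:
G(F, T) = 20 (G(F, T) = (1*5)*4 = 5*4 = 20)
Y = 3*I*√2 (Y = √(-7 + 5)*(6 - 3) = √(-2)*3 = (I*√2)*3 = 3*I*√2 ≈ 4.2426*I)
c = 20/417 ≈ 0.047962
c/Y = 20/(417*((3*I*√2))) = 20*(-I*√2/6)/417 = -10*I*√2/1251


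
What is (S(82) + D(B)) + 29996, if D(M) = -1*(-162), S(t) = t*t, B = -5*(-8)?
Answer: 36882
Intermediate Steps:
B = 40
S(t) = t²
D(M) = 162
(S(82) + D(B)) + 29996 = (82² + 162) + 29996 = (6724 + 162) + 29996 = 6886 + 29996 = 36882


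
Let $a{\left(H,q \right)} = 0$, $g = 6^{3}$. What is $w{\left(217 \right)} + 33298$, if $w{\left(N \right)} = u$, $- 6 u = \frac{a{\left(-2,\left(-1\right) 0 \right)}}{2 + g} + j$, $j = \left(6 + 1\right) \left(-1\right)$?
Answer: $\frac{199795}{6} \approx 33299.0$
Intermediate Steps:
$g = 216$
$j = -7$ ($j = 7 \left(-1\right) = -7$)
$u = \frac{7}{6}$ ($u = - \frac{\frac{1}{2 + 216} \cdot 0 - 7}{6} = - \frac{\frac{1}{218} \cdot 0 - 7}{6} = - \frac{0 - 7}{6} = \left(- \frac{1}{6}\right) \left(-7\right) = \frac{7}{6} \approx 1.1667$)
$w{\left(N \right)} = \frac{7}{6}$
$w{\left(217 \right)} + 33298 = \frac{7}{6} + 33298 = \frac{199795}{6}$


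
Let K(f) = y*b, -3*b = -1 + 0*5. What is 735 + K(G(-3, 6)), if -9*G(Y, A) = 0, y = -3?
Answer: 734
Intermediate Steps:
G(Y, A) = 0 (G(Y, A) = -⅑*0 = 0)
b = ⅓ (b = -(-1 + 0*5)/3 = -(-1 + 0)/3 = -⅓*(-1) = ⅓ ≈ 0.33333)
K(f) = -1 (K(f) = -3*⅓ = -1)
735 + K(G(-3, 6)) = 735 - 1 = 734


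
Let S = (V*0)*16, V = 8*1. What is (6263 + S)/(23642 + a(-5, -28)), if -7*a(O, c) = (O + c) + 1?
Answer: 43841/165526 ≈ 0.26486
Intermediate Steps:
V = 8
S = 0 (S = (8*0)*16 = 0*16 = 0)
a(O, c) = -⅐ - O/7 - c/7 (a(O, c) = -((O + c) + 1)/7 = -(1 + O + c)/7 = -⅐ - O/7 - c/7)
(6263 + S)/(23642 + a(-5, -28)) = (6263 + 0)/(23642 + (-⅐ - ⅐*(-5) - ⅐*(-28))) = 6263/(23642 + (-⅐ + 5/7 + 4)) = 6263/(23642 + 32/7) = 6263/(165526/7) = 6263*(7/165526) = 43841/165526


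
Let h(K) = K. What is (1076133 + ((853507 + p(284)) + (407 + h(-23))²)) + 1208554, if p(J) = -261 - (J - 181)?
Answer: 3285286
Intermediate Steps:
p(J) = -80 - J (p(J) = -261 - (-181 + J) = -261 + (181 - J) = -80 - J)
(1076133 + ((853507 + p(284)) + (407 + h(-23))²)) + 1208554 = (1076133 + ((853507 + (-80 - 1*284)) + (407 - 23)²)) + 1208554 = (1076133 + ((853507 + (-80 - 284)) + 384²)) + 1208554 = (1076133 + ((853507 - 364) + 147456)) + 1208554 = (1076133 + (853143 + 147456)) + 1208554 = (1076133 + 1000599) + 1208554 = 2076732 + 1208554 = 3285286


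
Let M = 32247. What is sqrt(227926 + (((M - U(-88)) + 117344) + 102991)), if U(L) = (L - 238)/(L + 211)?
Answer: sqrt(7269645630)/123 ≈ 693.19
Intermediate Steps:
U(L) = (-238 + L)/(211 + L)
sqrt(227926 + (((M - U(-88)) + 117344) + 102991)) = sqrt(227926 + (((32247 - (-238 - 88)/(211 - 88)) + 117344) + 102991)) = sqrt(227926 + (((32247 - (-326)/123) + 117344) + 102991)) = sqrt(227926 + (((32247 - 1*(-326/123)) + 117344) + 102991)) = sqrt(227926 + (((32247 + 326/123) + 117344) + 102991)) = sqrt(227926 + ((3966707/123 + 117344) + 102991)) = sqrt(227926 + (18400019/123 + 102991)) = sqrt(227926 + 31067912/123) = sqrt(59102810/123) = sqrt(7269645630)/123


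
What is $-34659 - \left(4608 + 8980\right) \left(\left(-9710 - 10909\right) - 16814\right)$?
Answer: $508604945$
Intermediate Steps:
$-34659 - \left(4608 + 8980\right) \left(\left(-9710 - 10909\right) - 16814\right) = -34659 - 13588 \left(-20619 - 16814\right) = -34659 - 13588 \left(-37433\right) = -34659 - -508639604 = -34659 + 508639604 = 508604945$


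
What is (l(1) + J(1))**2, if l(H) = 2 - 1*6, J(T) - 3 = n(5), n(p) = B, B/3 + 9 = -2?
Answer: 1156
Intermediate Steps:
B = -33 (B = -27 + 3*(-2) = -27 - 6 = -33)
n(p) = -33
J(T) = -30 (J(T) = 3 - 33 = -30)
l(H) = -4 (l(H) = 2 - 6 = -4)
(l(1) + J(1))**2 = (-4 - 30)**2 = (-34)**2 = 1156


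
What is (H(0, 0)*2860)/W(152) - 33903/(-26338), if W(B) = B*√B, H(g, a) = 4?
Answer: 33903/26338 + 715*√38/722 ≈ 7.3919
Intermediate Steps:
W(B) = B^(3/2)
(H(0, 0)*2860)/W(152) - 33903/(-26338) = (4*2860)/(152^(3/2)) - 33903/(-26338) = 11440/((304*√38)) - 33903*(-1/26338) = 11440*(√38/11552) + 33903/26338 = 715*√38/722 + 33903/26338 = 33903/26338 + 715*√38/722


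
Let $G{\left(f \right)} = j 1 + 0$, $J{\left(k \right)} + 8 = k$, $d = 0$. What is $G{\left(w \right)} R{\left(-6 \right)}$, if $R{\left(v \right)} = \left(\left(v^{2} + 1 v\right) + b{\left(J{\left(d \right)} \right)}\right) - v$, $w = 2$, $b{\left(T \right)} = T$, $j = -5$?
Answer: $-140$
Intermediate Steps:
$J{\left(k \right)} = -8 + k$
$G{\left(f \right)} = -5$ ($G{\left(f \right)} = \left(-5\right) 1 + 0 = -5 + 0 = -5$)
$R{\left(v \right)} = -8 + v^{2}$ ($R{\left(v \right)} = \left(\left(v^{2} + 1 v\right) + \left(-8 + 0\right)\right) - v = \left(\left(v^{2} + v\right) - 8\right) - v = \left(\left(v + v^{2}\right) - 8\right) - v = \left(-8 + v + v^{2}\right) - v = -8 + v^{2}$)
$G{\left(w \right)} R{\left(-6 \right)} = - 5 \left(-8 + \left(-6\right)^{2}\right) = - 5 \left(-8 + 36\right) = \left(-5\right) 28 = -140$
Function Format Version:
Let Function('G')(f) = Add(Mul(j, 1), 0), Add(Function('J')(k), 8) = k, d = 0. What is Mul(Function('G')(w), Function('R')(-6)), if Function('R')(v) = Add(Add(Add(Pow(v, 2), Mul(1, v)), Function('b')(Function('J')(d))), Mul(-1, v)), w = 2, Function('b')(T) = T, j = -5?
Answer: -140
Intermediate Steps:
Function('J')(k) = Add(-8, k)
Function('G')(f) = -5 (Function('G')(f) = Add(Mul(-5, 1), 0) = Add(-5, 0) = -5)
Function('R')(v) = Add(-8, Pow(v, 2)) (Function('R')(v) = Add(Add(Add(Pow(v, 2), Mul(1, v)), Add(-8, 0)), Mul(-1, v)) = Add(Add(Add(Pow(v, 2), v), -8), Mul(-1, v)) = Add(Add(Add(v, Pow(v, 2)), -8), Mul(-1, v)) = Add(Add(-8, v, Pow(v, 2)), Mul(-1, v)) = Add(-8, Pow(v, 2)))
Mul(Function('G')(w), Function('R')(-6)) = Mul(-5, Add(-8, Pow(-6, 2))) = Mul(-5, Add(-8, 36)) = Mul(-5, 28) = -140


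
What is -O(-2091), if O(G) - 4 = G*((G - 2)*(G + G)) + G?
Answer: 18302370353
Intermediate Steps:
O(G) = 4 + G + 2*G²*(-2 + G) (O(G) = 4 + (G*((G - 2)*(G + G)) + G) = 4 + (G*((-2 + G)*(2*G)) + G) = 4 + (G*(2*G*(-2 + G)) + G) = 4 + (2*G²*(-2 + G) + G) = 4 + (G + 2*G²*(-2 + G)) = 4 + G + 2*G²*(-2 + G))
-O(-2091) = -(4 - 2091 - 4*(-2091)² + 2*(-2091)³) = -(4 - 2091 - 4*4372281 + 2*(-9142439571)) = -(4 - 2091 - 17489124 - 18284879142) = -1*(-18302370353) = 18302370353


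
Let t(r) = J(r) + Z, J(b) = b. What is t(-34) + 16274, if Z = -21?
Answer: 16219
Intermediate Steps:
t(r) = -21 + r (t(r) = r - 21 = -21 + r)
t(-34) + 16274 = (-21 - 34) + 16274 = -55 + 16274 = 16219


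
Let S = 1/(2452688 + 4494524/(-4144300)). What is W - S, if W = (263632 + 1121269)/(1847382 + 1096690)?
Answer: 3519262494545666669/7481380366599645768 ≈ 0.47040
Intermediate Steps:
W = 1384901/2944072 ≈ 0.47040
S = 1036075/2541167595969 (S = 1/(2452688 + 4494524*(-1/4144300)) = 1/(2452688 - 1123631/1036075) = 1/(2541167595969/1036075) = 1036075/2541167595969 ≈ 4.0772e-7)
W - S = 1384901/2944072 - 1*1036075/2541167595969 = 1384901/2944072 - 1036075/2541167595969 = 3519262494545666669/7481380366599645768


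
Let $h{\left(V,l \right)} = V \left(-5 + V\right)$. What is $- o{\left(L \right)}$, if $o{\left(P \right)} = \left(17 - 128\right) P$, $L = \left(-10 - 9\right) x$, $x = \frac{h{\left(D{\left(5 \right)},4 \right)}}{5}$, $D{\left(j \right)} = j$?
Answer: $0$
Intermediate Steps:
$x = 0$ ($x = \frac{5 \left(-5 + 5\right)}{5} = 5 \cdot 0 \cdot \frac{1}{5} = 0 \cdot \frac{1}{5} = 0$)
$L = 0$ ($L = \left(-10 - 9\right) 0 = \left(-19\right) 0 = 0$)
$o{\left(P \right)} = - 111 P$
$- o{\left(L \right)} = - \left(-111\right) 0 = \left(-1\right) 0 = 0$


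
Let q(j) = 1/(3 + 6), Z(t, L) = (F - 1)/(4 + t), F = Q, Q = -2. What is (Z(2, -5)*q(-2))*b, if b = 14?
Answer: -7/9 ≈ -0.77778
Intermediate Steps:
F = -2
Z(t, L) = -3/(4 + t) (Z(t, L) = (-2 - 1)/(4 + t) = -3/(4 + t))
q(j) = ⅑ (q(j) = 1/9 = ⅑)
(Z(2, -5)*q(-2))*b = (-3/(4 + 2)*(⅑))*14 = (-3/6*(⅑))*14 = (-3*⅙*(⅑))*14 = -½*⅑*14 = -1/18*14 = -7/9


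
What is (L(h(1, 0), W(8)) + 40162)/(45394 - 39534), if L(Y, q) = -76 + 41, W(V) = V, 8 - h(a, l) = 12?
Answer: 40127/5860 ≈ 6.8476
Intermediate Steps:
h(a, l) = -4 (h(a, l) = 8 - 1*12 = 8 - 12 = -4)
L(Y, q) = -35
(L(h(1, 0), W(8)) + 40162)/(45394 - 39534) = (-35 + 40162)/(45394 - 39534) = 40127/5860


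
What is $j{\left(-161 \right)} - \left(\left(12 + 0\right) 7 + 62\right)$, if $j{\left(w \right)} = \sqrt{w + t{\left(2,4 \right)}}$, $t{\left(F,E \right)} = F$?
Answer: $-146 + i \sqrt{159} \approx -146.0 + 12.61 i$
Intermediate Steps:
$j{\left(w \right)} = \sqrt{2 + w}$ ($j{\left(w \right)} = \sqrt{w + 2} = \sqrt{2 + w}$)
$j{\left(-161 \right)} - \left(\left(12 + 0\right) 7 + 62\right) = \sqrt{2 - 161} - \left(\left(12 + 0\right) 7 + 62\right) = \sqrt{-159} - \left(12 \cdot 7 + 62\right) = i \sqrt{159} - \left(84 + 62\right) = i \sqrt{159} - 146 = -146 + i \sqrt{159}$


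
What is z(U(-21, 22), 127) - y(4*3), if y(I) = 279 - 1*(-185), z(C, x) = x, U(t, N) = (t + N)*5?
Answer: -337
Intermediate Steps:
U(t, N) = 5*N + 5*t (U(t, N) = (N + t)*5 = 5*N + 5*t)
y(I) = 464 (y(I) = 279 + 185 = 464)
z(U(-21, 22), 127) - y(4*3) = 127 - 1*464 = 127 - 464 = -337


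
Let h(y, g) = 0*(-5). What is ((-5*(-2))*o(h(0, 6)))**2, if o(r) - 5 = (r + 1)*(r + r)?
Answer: 2500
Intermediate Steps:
h(y, g) = 0
o(r) = 5 + 2*r*(1 + r) (o(r) = 5 + (r + 1)*(r + r) = 5 + (1 + r)*(2*r) = 5 + 2*r*(1 + r))
((-5*(-2))*o(h(0, 6)))**2 = ((-5*(-2))*(5 + 2*0 + 2*0**2))**2 = (10*(5 + 0 + 2*0))**2 = (10*(5 + 0 + 0))**2 = (10*5)**2 = 50**2 = 2500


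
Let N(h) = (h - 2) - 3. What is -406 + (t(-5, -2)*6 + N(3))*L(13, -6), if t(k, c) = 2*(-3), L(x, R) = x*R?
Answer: 2558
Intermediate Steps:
L(x, R) = R*x
N(h) = -5 + h (N(h) = (-2 + h) - 3 = -5 + h)
t(k, c) = -6
-406 + (t(-5, -2)*6 + N(3))*L(13, -6) = -406 + (-6*6 + (-5 + 3))*(-6*13) = -406 + (-36 - 2)*(-78) = -406 - 38*(-78) = -406 + 2964 = 2558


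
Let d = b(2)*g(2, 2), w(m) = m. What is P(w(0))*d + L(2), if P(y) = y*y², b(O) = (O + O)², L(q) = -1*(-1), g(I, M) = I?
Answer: 1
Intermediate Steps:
L(q) = 1
b(O) = 4*O² (b(O) = (2*O)² = 4*O²)
P(y) = y³
d = 32 (d = (4*2²)*2 = (4*4)*2 = 16*2 = 32)
P(w(0))*d + L(2) = 0³*32 + 1 = 0*32 + 1 = 0 + 1 = 1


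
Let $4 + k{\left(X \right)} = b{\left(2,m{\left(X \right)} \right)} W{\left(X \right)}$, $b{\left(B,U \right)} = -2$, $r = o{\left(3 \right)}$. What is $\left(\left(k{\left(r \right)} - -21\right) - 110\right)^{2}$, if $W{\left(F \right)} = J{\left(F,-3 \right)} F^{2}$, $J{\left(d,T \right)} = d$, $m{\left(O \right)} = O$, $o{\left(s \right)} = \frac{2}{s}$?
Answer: $\frac{6385729}{729} \approx 8759.6$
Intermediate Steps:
$r = \frac{2}{3} \approx 0.66667$
$W{\left(F \right)} = F^{3}$ ($W{\left(F \right)} = F F^{2} = F^{3}$)
$k{\left(X \right)} = -4 - 2 X^{3}$
$\left(\left(k{\left(r \right)} - -21\right) - 110\right)^{2} = \left(\left(\left(-4 - 2 \left(\frac{2}{3}\right)^{3}\right) - -21\right) - 110\right)^{2} = \left(\left(\left(-4 - \frac{16}{27}\right) + 21\right) - 110\right)^{2} = \left(\left(- \frac{124}{27} + 21\right) - 110\right)^{2} = \left(\frac{443}{27} - 110\right)^{2} = \left(- \frac{2527}{27}\right)^{2} = \frac{6385729}{729}$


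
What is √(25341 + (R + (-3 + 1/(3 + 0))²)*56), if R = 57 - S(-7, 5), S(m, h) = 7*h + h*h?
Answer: √230141/3 ≈ 159.91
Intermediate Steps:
S(m, h) = h² + 7*h (S(m, h) = 7*h + h² = h² + 7*h)
R = -3 (R = 57 - 5*(7 + 5) = 57 - 5*12 = 57 - 1*60 = 57 - 60 = -3)
√(25341 + (R + (-3 + 1/(3 + 0))²)*56) = √(25341 + (-3 + (-3 + 1/(3 + 0))²)*56) = √(25341 + (-3 + (-3 + 1/3)²)*56) = √(25341 + (-3 + (-3 + ⅓)²)*56) = √(25341 + (-3 + (-8/3)²)*56) = √(25341 + (-3 + 64/9)*56) = √(25341 + (37/9)*56) = √(25341 + 2072/9) = √(230141/9) = √230141/3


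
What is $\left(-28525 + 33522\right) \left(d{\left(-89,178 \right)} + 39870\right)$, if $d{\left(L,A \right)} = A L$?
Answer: $120067916$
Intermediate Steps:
$\left(-28525 + 33522\right) \left(d{\left(-89,178 \right)} + 39870\right) = \left(-28525 + 33522\right) \left(178 \left(-89\right) + 39870\right) = 4997 \left(-15842 + 39870\right) = 4997 \cdot 24028 = 120067916$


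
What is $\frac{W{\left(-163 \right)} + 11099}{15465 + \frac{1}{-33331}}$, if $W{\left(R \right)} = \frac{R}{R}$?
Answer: $\frac{184987050}{257731957} \approx 0.71775$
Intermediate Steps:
$W{\left(R \right)} = 1$
$\frac{W{\left(-163 \right)} + 11099}{15465 + \frac{1}{-33331}} = \frac{1 + 11099}{15465 + \frac{1}{-33331}} = \frac{11100}{15465 - \frac{1}{33331}} = \frac{11100}{\frac{515463914}{33331}} = 11100 \cdot \frac{33331}{515463914} = \frac{184987050}{257731957}$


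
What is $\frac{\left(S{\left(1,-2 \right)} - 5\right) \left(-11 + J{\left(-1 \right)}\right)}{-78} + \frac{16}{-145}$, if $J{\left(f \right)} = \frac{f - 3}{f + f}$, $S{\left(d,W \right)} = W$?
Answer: $- \frac{3461}{3770} \approx -0.91804$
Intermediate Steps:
$J{\left(f \right)} = \frac{-3 + f}{2 f}$
$\frac{\left(S{\left(1,-2 \right)} - 5\right) \left(-11 + J{\left(-1 \right)}\right)}{-78} + \frac{16}{-145} = \frac{\left(-2 - 5\right) \left(-11 + \frac{-3 - 1}{2 \left(-1\right)}\right)}{-78} + \frac{16}{-145} = \left(-2 - 5\right) \left(-11 + \frac{1}{2} \left(-1\right) \left(-4\right)\right) \left(- \frac{1}{78}\right) + 16 \left(- \frac{1}{145}\right) = - 7 \left(-11 + 2\right) \left(- \frac{1}{78}\right) - \frac{16}{145} = \left(-7\right) \left(-9\right) \left(- \frac{1}{78}\right) - \frac{16}{145} = 63 \left(- \frac{1}{78}\right) - \frac{16}{145} = - \frac{21}{26} - \frac{16}{145} = - \frac{3461}{3770}$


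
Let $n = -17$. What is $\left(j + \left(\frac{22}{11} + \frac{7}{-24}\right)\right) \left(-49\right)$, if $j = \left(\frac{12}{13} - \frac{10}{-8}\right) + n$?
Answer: $\frac{200557}{312} \approx 642.81$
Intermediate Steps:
$j = - \frac{771}{52}$ ($j = \left(\frac{12}{13} - \frac{10}{-8}\right) - 17 = \left(12 \cdot \frac{1}{13} - - \frac{5}{4}\right) - 17 = \left(\frac{12}{13} + \frac{5}{4}\right) - 17 = \frac{113}{52} - 17 = - \frac{771}{52} \approx -14.827$)
$\left(j + \left(\frac{22}{11} + \frac{7}{-24}\right)\right) \left(-49\right) = \left(- \frac{771}{52} + \left(\frac{22}{11} + \frac{7}{-24}\right)\right) \left(-49\right) = \left(- \frac{771}{52} + \left(22 \cdot \frac{1}{11} + 7 \left(- \frac{1}{24}\right)\right)\right) \left(-49\right) = \left(- \frac{771}{52} + \left(2 - \frac{7}{24}\right)\right) \left(-49\right) = \left(- \frac{771}{52} + \frac{41}{24}\right) \left(-49\right) = \left(- \frac{4093}{312}\right) \left(-49\right) = \frac{200557}{312}$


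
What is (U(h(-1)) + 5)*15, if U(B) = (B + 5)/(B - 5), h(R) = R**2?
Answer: 105/2 ≈ 52.500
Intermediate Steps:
U(B) = (5 + B)/(-5 + B)
(U(h(-1)) + 5)*15 = ((5 + (-1)**2)/(-5 + (-1)**2) + 5)*15 = ((5 + 1)/(-5 + 1) + 5)*15 = (6/(-4) + 5)*15 = (-1/4*6 + 5)*15 = (-3/2 + 5)*15 = (7/2)*15 = 105/2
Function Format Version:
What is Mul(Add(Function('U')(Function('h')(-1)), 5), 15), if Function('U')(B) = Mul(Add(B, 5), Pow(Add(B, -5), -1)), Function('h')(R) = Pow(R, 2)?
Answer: Rational(105, 2) ≈ 52.500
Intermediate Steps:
Function('U')(B) = Mul(Pow(Add(-5, B), -1), Add(5, B)) (Function('U')(B) = Mul(Add(5, B), Pow(Add(-5, B), -1)) = Mul(Pow(Add(-5, B), -1), Add(5, B)))
Mul(Add(Function('U')(Function('h')(-1)), 5), 15) = Mul(Add(Mul(Pow(Add(-5, Pow(-1, 2)), -1), Add(5, Pow(-1, 2))), 5), 15) = Mul(Add(Mul(Pow(Add(-5, 1), -1), Add(5, 1)), 5), 15) = Mul(Add(Mul(Pow(-4, -1), 6), 5), 15) = Mul(Add(Mul(Rational(-1, 4), 6), 5), 15) = Mul(Add(Rational(-3, 2), 5), 15) = Mul(Rational(7, 2), 15) = Rational(105, 2)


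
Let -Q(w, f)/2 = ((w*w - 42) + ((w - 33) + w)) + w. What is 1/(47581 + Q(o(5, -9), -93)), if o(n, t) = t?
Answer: 1/47623 ≈ 2.0998e-5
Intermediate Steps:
Q(w, f) = 150 - 6*w - 2*w² (Q(w, f) = -2*(((w*w - 42) + ((w - 33) + w)) + w) = -2*(((w² - 42) + ((-33 + w) + w)) + w) = -2*(((-42 + w²) + (-33 + 2*w)) + w) = -2*((-75 + w² + 2*w) + w) = -2*(-75 + w² + 3*w) = 150 - 6*w - 2*w²)
1/(47581 + Q(o(5, -9), -93)) = 1/(47581 + (150 - 6*(-9) - 2*(-9)²)) = 1/(47581 + (150 + 54 - 2*81)) = 1/(47581 + (150 + 54 - 162)) = 1/(47581 + 42) = 1/47623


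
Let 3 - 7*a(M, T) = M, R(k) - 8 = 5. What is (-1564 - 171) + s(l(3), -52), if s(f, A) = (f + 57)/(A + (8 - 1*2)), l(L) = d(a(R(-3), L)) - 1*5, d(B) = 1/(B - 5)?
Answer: -3593783/2070 ≈ -1736.1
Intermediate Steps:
R(k) = 13 (R(k) = 8 + 5 = 13)
a(M, T) = 3/7 - M/7
d(B) = 1/(-5 + B)
l(L) = -232/45 (l(L) = 1/(-5 + (3/7 - ⅐*13)) - 1*5 = 1/(-5 + (3/7 - 13/7)) - 5 = 1/(-5 - 10/7) - 5 = 1/(-45/7) - 5 = -7/45 - 5 = -232/45)
s(f, A) = (57 + f)/(6 + A) (s(f, A) = (57 + f)/(A + (8 - 2)) = (57 + f)/(A + 6) = (57 + f)/(6 + A))
(-1564 - 171) + s(l(3), -52) = (-1564 - 171) + (57 - 232/45)/(6 - 52) = -1735 + (2333/45)/(-46) = -1735 - 1/46*2333/45 = -1735 - 2333/2070 = -3593783/2070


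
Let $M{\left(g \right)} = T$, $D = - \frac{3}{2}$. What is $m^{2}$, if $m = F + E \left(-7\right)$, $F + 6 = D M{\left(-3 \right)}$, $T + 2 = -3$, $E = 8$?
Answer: $\frac{11881}{4} \approx 2970.3$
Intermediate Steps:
$T = -5$ ($T = -2 - 3 = -5$)
$D = - \frac{3}{2}$ ($D = \left(-3\right) \frac{1}{2} = - \frac{3}{2} \approx -1.5$)
$M{\left(g \right)} = -5$
$F = \frac{3}{2}$ ($F = -6 - - \frac{15}{2} = -6 + \frac{15}{2} = \frac{3}{2} \approx 1.5$)
$m = - \frac{109}{2}$ ($m = \frac{3}{2} + 8 \left(-7\right) = \frac{3}{2} - 56 = - \frac{109}{2} \approx -54.5$)
$m^{2} = \left(- \frac{109}{2}\right)^{2} = \frac{11881}{4}$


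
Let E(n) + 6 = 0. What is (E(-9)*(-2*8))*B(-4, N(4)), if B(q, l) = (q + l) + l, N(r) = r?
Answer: 384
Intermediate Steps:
B(q, l) = q + 2*l (B(q, l) = (l + q) + l = q + 2*l)
E(n) = -6 (E(n) = -6 + 0 = -6)
(E(-9)*(-2*8))*B(-4, N(4)) = (-(-12)*8)*(-4 + 2*4) = (-6*(-16))*(-4 + 8) = 96*4 = 384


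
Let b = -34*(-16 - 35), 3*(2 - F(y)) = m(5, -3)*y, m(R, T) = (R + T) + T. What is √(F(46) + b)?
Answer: √15762/3 ≈ 41.849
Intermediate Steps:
m(R, T) = R + 2*T
F(y) = 2 + y/3 (F(y) = 2 - (5 + 2*(-3))*y/3 = 2 - (5 - 6)*y/3 = 2 - (-1)*y/3 = 2 + y/3)
b = 1734 (b = -34*(-51) = 1734)
√(F(46) + b) = √((2 + (⅓)*46) + 1734) = √((2 + 46/3) + 1734) = √(52/3 + 1734) = √(5254/3) = √15762/3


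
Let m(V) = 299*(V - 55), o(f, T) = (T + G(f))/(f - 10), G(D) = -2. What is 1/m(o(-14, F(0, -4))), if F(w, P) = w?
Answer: -12/197041 ≈ -6.0901e-5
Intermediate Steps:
o(f, T) = (-2 + T)/(-10 + f) (o(f, T) = (T - 2)/(f - 10) = (-2 + T)/(-10 + f))
m(V) = -16445 + 299*V (m(V) = 299*(-55 + V) = -16445 + 299*V)
1/m(o(-14, F(0, -4))) = 1/(-16445 + 299*((-2 + 0)/(-10 - 14))) = 1/(-16445 + 299*(-2/(-24))) = 1/(-16445 + 299*(-1/24*(-2))) = 1/(-16445 + 299*(1/12)) = 1/(-16445 + 299/12) = 1/(-197041/12) = -12/197041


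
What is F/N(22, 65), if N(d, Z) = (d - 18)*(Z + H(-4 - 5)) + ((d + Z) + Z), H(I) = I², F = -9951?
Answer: -9951/736 ≈ -13.520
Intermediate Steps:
N(d, Z) = d + 2*Z + (-18 + d)*(81 + Z) (N(d, Z) = (d - 18)*(Z + (-4 - 5)²) + ((d + Z) + Z) = (-18 + d)*(Z + (-9)²) + ((Z + d) + Z) = (-18 + d)*(Z + 81) + (d + 2*Z) = (-18 + d)*(81 + Z) + (d + 2*Z) = d + 2*Z + (-18 + d)*(81 + Z))
F/N(22, 65) = -9951/(-1458 - 16*65 + 82*22 + 65*22) = -9951/(-1458 - 1040 + 1804 + 1430) = -9951/736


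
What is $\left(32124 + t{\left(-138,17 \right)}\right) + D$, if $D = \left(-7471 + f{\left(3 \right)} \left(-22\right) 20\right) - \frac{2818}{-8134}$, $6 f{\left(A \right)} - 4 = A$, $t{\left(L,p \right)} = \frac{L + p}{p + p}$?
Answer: $\frac{10012621879}{414834} \approx 24136.0$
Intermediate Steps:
$t{\left(L,p \right)} = \frac{L + p}{2 p}$
$f{\left(A \right)} = \frac{2}{3} + \frac{A}{6}$
$D = - \frac{97412624}{12201}$ ($D = \left(-7471 + \left(\frac{2}{3} + \frac{1}{6} \cdot 3\right) \left(-22\right) 20\right) - \frac{2818}{-8134} = \left(-7471 + \left(\frac{2}{3} + \frac{1}{2}\right) \left(-22\right) 20\right) - - \frac{1409}{4067} = \left(-7471 + \frac{7}{6} \left(-22\right) 20\right) + \frac{1409}{4067} = \left(-7471 - \frac{1540}{3}\right) + \frac{1409}{4067} = - \frac{23953}{3} + \frac{1409}{4067} = - \frac{97412624}{12201} \approx -7984.0$)
$\left(32124 + t{\left(-138,17 \right)}\right) + D = \left(32124 + \frac{-138 + 17}{2 \cdot 17}\right) - \frac{97412624}{12201} = \left(32124 + \frac{1}{2} \cdot \frac{1}{17} \left(-121\right)\right) - \frac{97412624}{12201} = \left(32124 - \frac{121}{34}\right) - \frac{97412624}{12201} = \frac{1092095}{34} - \frac{97412624}{12201} = \frac{10012621879}{414834}$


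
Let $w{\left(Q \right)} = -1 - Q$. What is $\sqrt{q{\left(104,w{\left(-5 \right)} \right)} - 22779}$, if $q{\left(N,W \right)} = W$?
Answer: $5 i \sqrt{911} \approx 150.91 i$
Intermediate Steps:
$\sqrt{q{\left(104,w{\left(-5 \right)} \right)} - 22779} = \sqrt{\left(-1 - -5\right) - 22779} = \sqrt{\left(-1 + 5\right) - 22779} = \sqrt{4 - 22779} = \sqrt{-22775} = 5 i \sqrt{911}$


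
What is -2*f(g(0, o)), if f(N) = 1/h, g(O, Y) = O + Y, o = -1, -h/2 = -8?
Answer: -1/8 ≈ -0.12500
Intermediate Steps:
h = 16 (h = -2*(-8) = 16)
f(N) = 1/16
-2*f(g(0, o)) = -2*1/16 = -1/8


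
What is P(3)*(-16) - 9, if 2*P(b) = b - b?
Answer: -9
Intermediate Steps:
P(b) = 0 (P(b) = (b - b)/2 = (½)*0 = 0)
P(3)*(-16) - 9 = 0*(-16) - 9 = 0 - 9 = -9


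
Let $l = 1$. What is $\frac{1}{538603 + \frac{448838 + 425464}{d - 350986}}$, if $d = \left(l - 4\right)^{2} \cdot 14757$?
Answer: $\frac{218173}{117507758017} \approx 1.8567 \cdot 10^{-6}$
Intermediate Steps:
$d = 132813$ ($d = \left(1 - 4\right)^{2} \cdot 14757 = \left(-3\right)^{2} \cdot 14757 = 9 \cdot 14757 = 132813$)
$\frac{1}{538603 + \frac{448838 + 425464}{d - 350986}} = \frac{1}{538603 + \frac{448838 + 425464}{132813 - 350986}} = \frac{1}{538603 + \frac{874302}{-218173}} = \frac{1}{538603 + 874302 \left(- \frac{1}{218173}\right)} = \frac{1}{538603 - \frac{874302}{218173}} = \frac{1}{\frac{117507758017}{218173}} = \frac{218173}{117507758017}$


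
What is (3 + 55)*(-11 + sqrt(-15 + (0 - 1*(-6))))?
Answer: -638 + 174*I ≈ -638.0 + 174.0*I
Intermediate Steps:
(3 + 55)*(-11 + sqrt(-15 + (0 - 1*(-6)))) = 58*(-11 + sqrt(-15 + (0 + 6))) = 58*(-11 + sqrt(-15 + 6)) = 58*(-11 + sqrt(-9)) = 58*(-11 + 3*I) = -638 + 174*I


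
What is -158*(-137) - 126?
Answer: 21520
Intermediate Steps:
-158*(-137) - 126 = 21646 - 126 = 21520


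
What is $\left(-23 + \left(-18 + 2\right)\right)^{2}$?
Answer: $1521$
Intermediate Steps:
$\left(-23 + \left(-18 + 2\right)\right)^{2} = \left(-23 - 16\right)^{2} = \left(-39\right)^{2} = 1521$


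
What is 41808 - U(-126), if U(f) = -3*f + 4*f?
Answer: 41934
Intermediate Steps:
U(f) = f
41808 - U(-126) = 41808 - 1*(-126) = 41808 + 126 = 41934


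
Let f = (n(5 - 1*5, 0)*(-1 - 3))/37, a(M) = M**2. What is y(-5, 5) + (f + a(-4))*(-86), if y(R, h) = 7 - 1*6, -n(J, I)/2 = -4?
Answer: -48123/37 ≈ -1300.6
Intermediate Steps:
n(J, I) = 8 (n(J, I) = -2*(-4) = 8)
y(R, h) = 1 (y(R, h) = 7 - 6 = 1)
f = -32/37 (f = (8*(-1 - 3))/37 = (8*(-4))*(1/37) = -32*1/37 = -32/37 ≈ -0.86486)
y(-5, 5) + (f + a(-4))*(-86) = 1 + (-32/37 + (-4)**2)*(-86) = 1 + (-32/37 + 16)*(-86) = 1 + (560/37)*(-86) = 1 - 48160/37 = -48123/37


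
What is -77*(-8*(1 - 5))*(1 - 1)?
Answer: 0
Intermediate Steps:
-77*(-8*(1 - 5))*(1 - 1) = -77*(-8*(-4))*0 = -77*(-2*(-16))*0 = -2464*0 = -77*0 = 0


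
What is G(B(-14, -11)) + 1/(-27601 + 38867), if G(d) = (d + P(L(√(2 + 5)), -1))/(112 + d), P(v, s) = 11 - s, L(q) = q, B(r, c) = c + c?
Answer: -11257/101394 ≈ -0.11102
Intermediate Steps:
B(r, c) = 2*c
G(d) = (12 + d)/(112 + d) (G(d) = (d + (11 - 1*(-1)))/(112 + d) = (d + (11 + 1))/(112 + d) = (d + 12)/(112 + d) = (12 + d)/(112 + d))
G(B(-14, -11)) + 1/(-27601 + 38867) = (12 + 2*(-11))/(112 + 2*(-11)) + 1/(-27601 + 38867) = (12 - 22)/(112 - 22) + 1/11266 = -10/90 + 1/11266 = (1/90)*(-10) + 1/11266 = -⅑ + 1/11266 = -11257/101394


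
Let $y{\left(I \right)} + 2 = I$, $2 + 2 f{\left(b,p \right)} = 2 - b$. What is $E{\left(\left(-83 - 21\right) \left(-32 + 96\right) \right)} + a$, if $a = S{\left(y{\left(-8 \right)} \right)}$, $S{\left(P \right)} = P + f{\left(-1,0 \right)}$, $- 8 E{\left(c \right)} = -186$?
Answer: $\frac{55}{4} \approx 13.75$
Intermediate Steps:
$f{\left(b,p \right)} = - \frac{b}{2}$ ($f{\left(b,p \right)} = -1 + \frac{2 - b}{2} = -1 - \left(-1 + \frac{b}{2}\right) = - \frac{b}{2}$)
$E{\left(c \right)} = \frac{93}{4}$ ($E{\left(c \right)} = \left(- \frac{1}{8}\right) \left(-186\right) = \frac{93}{4}$)
$y{\left(I \right)} = -2 + I$
$S{\left(P \right)} = \frac{1}{2} + P$ ($S{\left(P \right)} = P - - \frac{1}{2} = P + \frac{1}{2} = \frac{1}{2} + P$)
$a = - \frac{19}{2}$ ($a = \frac{1}{2} - 10 = - \frac{19}{2} \approx -9.5$)
$E{\left(\left(-83 - 21\right) \left(-32 + 96\right) \right)} + a = \frac{93}{4} - \frac{19}{2} = \frac{55}{4}$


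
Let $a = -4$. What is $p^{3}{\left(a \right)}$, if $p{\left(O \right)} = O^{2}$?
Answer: $4096$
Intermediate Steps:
$p^{3}{\left(a \right)} = \left(\left(-4\right)^{2}\right)^{3} = 16^{3} = 4096$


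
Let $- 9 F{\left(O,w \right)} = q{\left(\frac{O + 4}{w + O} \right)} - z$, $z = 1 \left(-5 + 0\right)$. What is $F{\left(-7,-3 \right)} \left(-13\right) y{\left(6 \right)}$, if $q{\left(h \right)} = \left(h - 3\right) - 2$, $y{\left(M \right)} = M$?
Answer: $\frac{13}{5} \approx 2.6$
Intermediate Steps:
$q{\left(h \right)} = -5 + h$ ($q{\left(h \right)} = \left(-3 + h\right) - 2 = -5 + h$)
$z = -5$ ($z = 1 \left(-5\right) = -5$)
$F{\left(O,w \right)} = - \frac{4 + O}{9 \left(O + w\right)}$ ($F{\left(O,w \right)} = - \frac{\left(-5 + \frac{O + 4}{w + O}\right) - -5}{9} = - \frac{\left(-5 + \frac{4 + O}{O + w}\right) + 5}{9} = - \frac{\frac{1}{O + w} \left(4 + O\right)}{9} = - \frac{4 + O}{9 \left(O + w\right)}$)
$F{\left(-7,-3 \right)} \left(-13\right) y{\left(6 \right)} = \frac{-4 - -7}{9 \left(-7 - 3\right)} \left(-13\right) 6 = \frac{-4 + 7}{9 \left(-10\right)} \left(-13\right) 6 = \frac{1}{9} \left(- \frac{1}{10}\right) 3 \left(-13\right) 6 = \left(- \frac{1}{30}\right) \left(-13\right) 6 = \frac{13}{30} \cdot 6 = \frac{13}{5}$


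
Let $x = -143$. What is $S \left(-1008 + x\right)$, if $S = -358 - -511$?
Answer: $-176103$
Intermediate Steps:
$S = 153$ ($S = -358 + 511 = 153$)
$S \left(-1008 + x\right) = 153 \left(-1008 - 143\right) = 153 \left(-1151\right) = -176103$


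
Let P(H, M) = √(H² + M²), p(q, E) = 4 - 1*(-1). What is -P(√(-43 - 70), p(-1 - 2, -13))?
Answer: -2*I*√22 ≈ -9.3808*I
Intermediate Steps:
p(q, E) = 5 (p(q, E) = 4 + 1 = 5)
-P(√(-43 - 70), p(-1 - 2, -13)) = -√((√(-43 - 70))² + 5²) = -√((√(-113))² + 25) = -√((I*√113)² + 25) = -√(-113 + 25) = -√(-88) = -2*I*√22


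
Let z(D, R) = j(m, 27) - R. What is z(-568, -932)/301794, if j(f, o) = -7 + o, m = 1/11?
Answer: 476/150897 ≈ 0.0031545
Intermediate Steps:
m = 1/11 ≈ 0.090909
z(D, R) = 20 - R (z(D, R) = (-7 + 27) - R = 20 - R)
z(-568, -932)/301794 = (20 - 1*(-932))/301794 = (20 + 932)*(1/301794) = 952*(1/301794) = 476/150897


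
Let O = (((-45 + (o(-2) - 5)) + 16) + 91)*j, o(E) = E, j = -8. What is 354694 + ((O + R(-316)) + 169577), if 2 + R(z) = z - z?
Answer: 523829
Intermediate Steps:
R(z) = -2 (R(z) = -2 + (z - z) = -2 + 0 = -2)
O = -440 (O = (((-45 + (-2 - 5)) + 16) + 91)*(-8) = (((-45 - 7) + 16) + 91)*(-8) = ((-52 + 16) + 91)*(-8) = (-36 + 91)*(-8) = 55*(-8) = -440)
354694 + ((O + R(-316)) + 169577) = 354694 + ((-440 - 2) + 169577) = 354694 + (-442 + 169577) = 354694 + 169135 = 523829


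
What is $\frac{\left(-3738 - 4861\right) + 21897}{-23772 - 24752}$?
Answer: $- \frac{6649}{24262} \approx -0.27405$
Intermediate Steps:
$\frac{\left(-3738 - 4861\right) + 21897}{-23772 - 24752} = \frac{-8599 + 21897}{-48524} = 13298 \left(- \frac{1}{48524}\right) = - \frac{6649}{24262}$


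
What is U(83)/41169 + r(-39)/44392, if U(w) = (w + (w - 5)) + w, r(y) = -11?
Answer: 10378789/1827574248 ≈ 0.0056790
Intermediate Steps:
U(w) = -5 + 3*w (U(w) = (w + (-5 + w)) + w = (-5 + 2*w) + w = -5 + 3*w)
U(83)/41169 + r(-39)/44392 = (-5 + 3*83)/41169 - 11/44392 = (-5 + 249)*(1/41169) - 11*1/44392 = 244*(1/41169) - 11/44392 = 244/41169 - 11/44392 = 10378789/1827574248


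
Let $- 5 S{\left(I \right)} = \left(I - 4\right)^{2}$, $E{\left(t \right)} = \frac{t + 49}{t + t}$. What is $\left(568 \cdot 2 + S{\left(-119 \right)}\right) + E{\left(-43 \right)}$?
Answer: $- \frac{406322}{215} \approx -1889.9$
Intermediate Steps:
$E{\left(t \right)} = \frac{49 + t}{2 t}$
$S{\left(I \right)} = - \frac{\left(-4 + I\right)^{2}}{5}$ ($S{\left(I \right)} = - \frac{\left(I - 4\right)^{2}}{5} = - \frac{\left(-4 + I\right)^{2}}{5}$)
$\left(568 \cdot 2 + S{\left(-119 \right)}\right) + E{\left(-43 \right)} = \left(568 \cdot 2 - \frac{\left(-4 - 119\right)^{2}}{5}\right) + \frac{49 - 43}{2 \left(-43\right)} = \left(1136 - \frac{\left(-123\right)^{2}}{5}\right) + \frac{1}{2} \left(- \frac{1}{43}\right) 6 = \left(1136 - \frac{15129}{5}\right) - \frac{3}{43} = - \frac{9449}{5} - \frac{3}{43} = - \frac{406322}{215}$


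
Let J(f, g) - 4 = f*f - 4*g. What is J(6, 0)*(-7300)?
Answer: -292000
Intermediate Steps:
J(f, g) = 4 + f² - 4*g (J(f, g) = 4 + (f*f - 4*g) = 4 + (f² - 4*g) = 4 + f² - 4*g)
J(6, 0)*(-7300) = (4 + 6² - 4*0)*(-7300) = (4 + 36 + 0)*(-7300) = 40*(-7300) = -292000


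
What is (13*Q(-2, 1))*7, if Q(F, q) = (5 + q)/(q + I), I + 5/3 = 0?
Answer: -819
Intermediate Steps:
I = -5/3 (I = -5/3 + 0 = -5/3 ≈ -1.6667)
Q(F, q) = (5 + q)/(-5/3 + q) (Q(F, q) = (5 + q)/(q - 5/3) = (5 + q)/(-5/3 + q))
(13*Q(-2, 1))*7 = (13*(3*(5 + 1)/(-5 + 3*1)))*7 = (13*(3*6/(-5 + 3)))*7 = (13*(3*6/(-2)))*7 = (13*(3*(-½)*6))*7 = (13*(-9))*7 = -117*7 = -819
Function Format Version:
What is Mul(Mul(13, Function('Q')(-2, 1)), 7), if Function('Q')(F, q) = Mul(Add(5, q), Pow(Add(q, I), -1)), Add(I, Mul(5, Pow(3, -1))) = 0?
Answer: -819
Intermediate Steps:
I = Rational(-5, 3) (I = Add(Rational(-5, 3), 0) = Rational(-5, 3) ≈ -1.6667)
Function('Q')(F, q) = Mul(Pow(Add(Rational(-5, 3), q), -1), Add(5, q)) (Function('Q')(F, q) = Mul(Add(5, q), Pow(Add(q, Rational(-5, 3)), -1)) = Mul(Add(5, q), Pow(Add(Rational(-5, 3), q), -1)) = Mul(Pow(Add(Rational(-5, 3), q), -1), Add(5, q)))
Mul(Mul(13, Function('Q')(-2, 1)), 7) = Mul(Mul(13, Mul(3, Pow(Add(-5, Mul(3, 1)), -1), Add(5, 1))), 7) = Mul(Mul(13, Mul(3, Pow(Add(-5, 3), -1), 6)), 7) = Mul(Mul(13, Mul(3, Pow(-2, -1), 6)), 7) = Mul(Mul(13, Mul(3, Rational(-1, 2), 6)), 7) = Mul(Mul(13, -9), 7) = Mul(-117, 7) = -819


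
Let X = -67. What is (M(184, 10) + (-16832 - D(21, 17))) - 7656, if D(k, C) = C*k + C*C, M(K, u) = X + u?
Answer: -25191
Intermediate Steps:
M(K, u) = -67 + u
D(k, C) = C² + C*k (D(k, C) = C*k + C² = C² + C*k)
(M(184, 10) + (-16832 - D(21, 17))) - 7656 = ((-67 + 10) + (-16832 - 17*(17 + 21))) - 7656 = (-57 + (-16832 - 17*38)) - 7656 = (-57 + (-16832 - 1*646)) - 7656 = (-57 + (-16832 - 646)) - 7656 = (-57 - 17478) - 7656 = -17535 - 7656 = -25191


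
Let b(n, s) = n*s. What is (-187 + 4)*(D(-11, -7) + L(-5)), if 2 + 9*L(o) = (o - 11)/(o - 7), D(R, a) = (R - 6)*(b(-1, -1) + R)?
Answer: -279868/9 ≈ -31096.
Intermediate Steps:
D(R, a) = (1 + R)*(-6 + R) (D(R, a) = (R - 6)*(-1*(-1) + R) = (-6 + R)*(1 + R) = (1 + R)*(-6 + R))
L(o) = -2/9 + (-11 + o)/(9*(-7 + o)) (L(o) = -2/9 + ((o - 11)/(o - 7))/9 = -2/9 + ((-11 + o)/(-7 + o))/9 = -2/9 + (-11 + o)/(9*(-7 + o)))
(-187 + 4)*(D(-11, -7) + L(-5)) = (-187 + 4)*((-6 + (-11)**2 - 5*(-11)) + (3 - 1*(-5))/(9*(-7 - 5))) = -183*((-6 + 121 + 55) + (1/9)*(3 + 5)/(-12)) = -183*(170 + (1/9)*(-1/12)*8) = -183*(170 - 2/27) = -183*4588/27 = -279868/9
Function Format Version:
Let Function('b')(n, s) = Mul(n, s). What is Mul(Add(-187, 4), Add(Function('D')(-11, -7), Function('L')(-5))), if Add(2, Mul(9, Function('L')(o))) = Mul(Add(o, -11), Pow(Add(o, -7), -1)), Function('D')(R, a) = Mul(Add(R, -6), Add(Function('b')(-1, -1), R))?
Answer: Rational(-279868, 9) ≈ -31096.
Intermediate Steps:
Function('D')(R, a) = Mul(Add(1, R), Add(-6, R)) (Function('D')(R, a) = Mul(Add(R, -6), Add(Mul(-1, -1), R)) = Mul(Add(-6, R), Add(1, R)) = Mul(Add(1, R), Add(-6, R)))
Function('L')(o) = Add(Rational(-2, 9), Mul(Rational(1, 9), Pow(Add(-7, o), -1), Add(-11, o))) (Function('L')(o) = Add(Rational(-2, 9), Mul(Rational(1, 9), Mul(Add(o, -11), Pow(Add(o, -7), -1)))) = Add(Rational(-2, 9), Mul(Rational(1, 9), Mul(Add(-11, o), Pow(Add(-7, o), -1)))) = Add(Rational(-2, 9), Mul(Rational(1, 9), Mul(Pow(Add(-7, o), -1), Add(-11, o)))) = Add(Rational(-2, 9), Mul(Rational(1, 9), Pow(Add(-7, o), -1), Add(-11, o))))
Mul(Add(-187, 4), Add(Function('D')(-11, -7), Function('L')(-5))) = Mul(Add(-187, 4), Add(Add(-6, Pow(-11, 2), Mul(-5, -11)), Mul(Rational(1, 9), Pow(Add(-7, -5), -1), Add(3, Mul(-1, -5))))) = Mul(-183, Add(Add(-6, 121, 55), Mul(Rational(1, 9), Pow(-12, -1), Add(3, 5)))) = Mul(-183, Add(170, Mul(Rational(1, 9), Rational(-1, 12), 8))) = Mul(-183, Add(170, Rational(-2, 27))) = Mul(-183, Rational(4588, 27)) = Rational(-279868, 9)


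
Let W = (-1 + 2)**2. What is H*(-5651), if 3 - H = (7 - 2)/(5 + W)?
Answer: -73463/6 ≈ -12244.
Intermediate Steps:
W = 1 (W = 1**2 = 1)
H = 13/6 (H = 3 - (7 - 2)/(5 + 1) = 3 - 5/6 = 13/6 ≈ 2.1667)
H*(-5651) = (13/6)*(-5651) = -73463/6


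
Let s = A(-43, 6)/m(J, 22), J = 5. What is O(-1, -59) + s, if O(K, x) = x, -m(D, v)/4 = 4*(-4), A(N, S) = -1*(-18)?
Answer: -1879/32 ≈ -58.719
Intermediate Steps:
A(N, S) = 18
m(D, v) = 64 (m(D, v) = -16*(-4) = -4*(-16) = 64)
s = 9/32 (s = 18/64 = 18*(1/64) = 9/32 ≈ 0.28125)
O(-1, -59) + s = -59 + 9/32 = -1879/32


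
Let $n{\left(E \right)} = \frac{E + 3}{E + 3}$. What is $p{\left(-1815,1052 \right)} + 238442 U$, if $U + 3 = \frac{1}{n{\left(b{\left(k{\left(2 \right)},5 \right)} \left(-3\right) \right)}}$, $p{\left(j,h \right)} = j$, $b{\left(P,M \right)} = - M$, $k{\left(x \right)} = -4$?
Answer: $-478699$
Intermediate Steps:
$n{\left(E \right)} = 1$ ($n{\left(E \right)} = \frac{3 + E}{3 + E} = 1$)
$U = -2$ ($U = -3 + 1^{-1} = -3 + 1 = -2$)
$p{\left(-1815,1052 \right)} + 238442 U = -1815 + 238442 \left(-2\right) = -1815 - 476884 = -478699$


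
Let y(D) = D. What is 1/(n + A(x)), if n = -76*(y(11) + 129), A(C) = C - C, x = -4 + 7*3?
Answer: -1/10640 ≈ -9.3985e-5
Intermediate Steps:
x = 17 (x = -4 + 21 = 17)
A(C) = 0
n = -10640 (n = -76*(11 + 129) = -76*140 = -10640)
1/(n + A(x)) = 1/(-10640 + 0) = 1/(-10640) = -1/10640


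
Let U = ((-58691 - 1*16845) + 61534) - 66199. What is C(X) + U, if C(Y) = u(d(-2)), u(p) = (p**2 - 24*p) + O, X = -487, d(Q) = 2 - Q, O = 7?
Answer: -80274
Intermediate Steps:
U = -80201 (U = ((-58691 - 16845) + 61534) - 66199 = (-75536 + 61534) - 66199 = -14002 - 66199 = -80201)
u(p) = 7 + p**2 - 24*p (u(p) = (p**2 - 24*p) + 7 = 7 + p**2 - 24*p)
C(Y) = -73 (C(Y) = 7 + (2 - 1*(-2))**2 - 24*(2 - 1*(-2)) = 7 + (2 + 2)**2 - 24*(2 + 2) = 7 + 4**2 - 24*4 = 7 + 16 - 96 = -73)
C(X) + U = -73 - 80201 = -80274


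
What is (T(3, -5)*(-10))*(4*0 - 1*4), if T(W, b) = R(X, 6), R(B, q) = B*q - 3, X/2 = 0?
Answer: -120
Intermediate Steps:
X = 0 (X = 2*0 = 0)
R(B, q) = -3 + B*q
T(W, b) = -3 (T(W, b) = -3 + 0*6 = -3 + 0 = -3)
(T(3, -5)*(-10))*(4*0 - 1*4) = (-3*(-10))*(4*0 - 1*4) = 30*(0 - 4) = 30*(-4) = -120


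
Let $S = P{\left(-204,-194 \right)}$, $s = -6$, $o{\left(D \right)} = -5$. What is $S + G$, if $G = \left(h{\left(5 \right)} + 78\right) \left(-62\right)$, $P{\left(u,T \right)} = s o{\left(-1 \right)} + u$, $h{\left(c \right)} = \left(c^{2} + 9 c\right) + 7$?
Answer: $-9784$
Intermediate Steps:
$h{\left(c \right)} = 7 + c^{2} + 9 c$
$P{\left(u,T \right)} = 30 + u$ ($P{\left(u,T \right)} = \left(-6\right) \left(-5\right) + u = 30 + u$)
$S = -174$ ($S = 30 - 204 = -174$)
$G = -9610$ ($G = \left(\left(7 + 5^{2} + 9 \cdot 5\right) + 78\right) \left(-62\right) = \left(\left(7 + 25 + 45\right) + 78\right) \left(-62\right) = \left(77 + 78\right) \left(-62\right) = 155 \left(-62\right) = -9610$)
$S + G = -174 - 9610 = -9784$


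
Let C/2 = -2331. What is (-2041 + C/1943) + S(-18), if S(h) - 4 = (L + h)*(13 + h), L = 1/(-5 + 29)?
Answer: -90914107/46632 ≈ -1949.6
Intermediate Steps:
C = -4662 (C = 2*(-2331) = -4662)
L = 1/24 ≈ 0.041667
S(h) = 4 + (13 + h)*(1/24 + h) (S(h) = 4 + (1/24 + h)*(13 + h) = 4 + (13 + h)*(1/24 + h))
(-2041 + C/1943) + S(-18) = (-2041 - 4662/1943) + (109/24 + (-18)² + (313/24)*(-18)) = (-2041 - 4662*1/1943) + (109/24 + 324 - 939/4) = (-2041 - 4662/1943) + 2251/24 = -3970325/1943 + 2251/24 = -90914107/46632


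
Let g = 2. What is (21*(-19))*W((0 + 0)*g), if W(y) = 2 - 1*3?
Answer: 399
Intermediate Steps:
W(y) = -1 (W(y) = 2 - 3 = -1)
(21*(-19))*W((0 + 0)*g) = (21*(-19))*(-1) = -399*(-1) = 399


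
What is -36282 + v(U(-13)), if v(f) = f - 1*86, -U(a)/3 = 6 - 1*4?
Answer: -36374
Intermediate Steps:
U(a) = -6 (U(a) = -3*(6 - 1*4) = -3*(6 - 4) = -3*2 = -6)
v(f) = -86 + f (v(f) = f - 86 = -86 + f)
-36282 + v(U(-13)) = -36282 + (-86 - 6) = -36282 - 92 = -36374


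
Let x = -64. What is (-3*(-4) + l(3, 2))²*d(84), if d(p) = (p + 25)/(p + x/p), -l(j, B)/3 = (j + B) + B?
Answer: 185409/1748 ≈ 106.07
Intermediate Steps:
l(j, B) = -6*B - 3*j (l(j, B) = -3*((j + B) + B) = -3*((B + j) + B) = -3*(j + 2*B) = -6*B - 3*j)
d(p) = (25 + p)/(p - 64/p) (d(p) = (p + 25)/(p - 64/p) = (25 + p)/(p - 64/p))
(-3*(-4) + l(3, 2))²*d(84) = (-3*(-4) + (-6*2 - 3*3))²*(84*(25 + 84)/(-64 + 84²)) = (12 + (-12 - 9))²*(84*109/(-64 + 7056)) = (12 - 21)²*(84*109/6992) = (-9)²*(84*(1/6992)*109) = 81*(2289/1748) = 185409/1748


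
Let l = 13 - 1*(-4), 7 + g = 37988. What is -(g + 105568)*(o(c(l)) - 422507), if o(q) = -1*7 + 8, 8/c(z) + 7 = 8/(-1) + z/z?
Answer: 60650313794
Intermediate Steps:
g = 37981 (g = -7 + 37988 = 37981)
l = 17 (l = 13 + 4 = 17)
c(z) = -4/7 (c(z) = 8/(-7 + (8/(-1) + z/z)) = 8/(-7 + (8*(-1) + 1)) = 8/(-7 + (-8 + 1)) = 8/(-7 - 7) = 8/(-14) = 8*(-1/14) = -4/7)
o(q) = 1 (o(q) = -7 + 8 = 1)
-(g + 105568)*(o(c(l)) - 422507) = -(37981 + 105568)*(1 - 422507) = -143549*(-422506) = -1*(-60650313794) = 60650313794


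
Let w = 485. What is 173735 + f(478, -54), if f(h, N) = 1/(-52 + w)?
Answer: 75227256/433 ≈ 1.7374e+5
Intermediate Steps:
f(h, N) = 1/433 (f(h, N) = 1/(-52 + 485) = 1/433)
173735 + f(478, -54) = 173735 + 1/433 = 75227256/433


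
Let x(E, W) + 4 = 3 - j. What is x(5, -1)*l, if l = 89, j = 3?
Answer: -356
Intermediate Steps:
x(E, W) = -4 (x(E, W) = -4 + (3 - 1*3) = -4 + (3 - 3) = -4 + 0 = -4)
x(5, -1)*l = -4*89 = -356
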